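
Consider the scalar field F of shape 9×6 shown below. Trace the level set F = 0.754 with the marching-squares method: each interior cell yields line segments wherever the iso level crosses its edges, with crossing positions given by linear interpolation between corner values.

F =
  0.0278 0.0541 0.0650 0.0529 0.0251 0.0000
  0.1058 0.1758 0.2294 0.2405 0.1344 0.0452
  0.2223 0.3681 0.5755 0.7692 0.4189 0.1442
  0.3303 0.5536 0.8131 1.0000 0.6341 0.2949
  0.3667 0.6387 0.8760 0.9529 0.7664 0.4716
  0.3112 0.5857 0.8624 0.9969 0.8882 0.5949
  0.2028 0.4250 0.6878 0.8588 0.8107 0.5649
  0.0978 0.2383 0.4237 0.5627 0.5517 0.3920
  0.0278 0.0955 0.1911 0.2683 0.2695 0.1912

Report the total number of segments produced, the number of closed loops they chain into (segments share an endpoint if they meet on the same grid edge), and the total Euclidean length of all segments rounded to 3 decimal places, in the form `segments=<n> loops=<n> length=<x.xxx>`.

cell (1,2): code 0100 → (1.971,3.000)–(2.000,2.922)
cell (1,3): code 1000 → (2.000,3.043)–(1.971,3.000)
cell (2,1): code 0100 → (2.751,2.000)–(3.000,1.772)
cell (2,2): code 1110 → (2.000,2.922)–(2.751,2.000)
cell (2,3): code 1001 → (3.000,3.672)–(2.000,3.043)
cell (3,1): code 0110 → (3.000,1.772)–(4.000,1.486)
cell (3,3): code 1101 → (3.906,4.000)–(3.000,3.672)
cell (3,4): code 1000 → (4.000,4.042)–(3.906,4.000)
cell (4,1): code 0110 → (4.000,1.486)–(5.000,1.608)
cell (4,4): code 1001 → (5.000,4.458)–(4.000,4.042)
cell (5,1): code 0010 → (5.000,1.608)–(5.621,2.000)
cell (5,2): code 0111 → (5.621,2.000)–(6.000,2.387)
cell (5,4): code 1001 → (6.000,4.231)–(5.000,4.458)
cell (6,2): code 0010 → (6.000,2.387)–(6.354,3.000)
cell (6,3): code 0011 → (6.354,3.000)–(6.219,4.000)
cell (6,4): code 0001 → (6.219,4.000)–(6.000,4.231)
total: 16 segments, chained into 1 closed loop(s), length Σ = 11.376348

segments=16 loops=1 length=11.376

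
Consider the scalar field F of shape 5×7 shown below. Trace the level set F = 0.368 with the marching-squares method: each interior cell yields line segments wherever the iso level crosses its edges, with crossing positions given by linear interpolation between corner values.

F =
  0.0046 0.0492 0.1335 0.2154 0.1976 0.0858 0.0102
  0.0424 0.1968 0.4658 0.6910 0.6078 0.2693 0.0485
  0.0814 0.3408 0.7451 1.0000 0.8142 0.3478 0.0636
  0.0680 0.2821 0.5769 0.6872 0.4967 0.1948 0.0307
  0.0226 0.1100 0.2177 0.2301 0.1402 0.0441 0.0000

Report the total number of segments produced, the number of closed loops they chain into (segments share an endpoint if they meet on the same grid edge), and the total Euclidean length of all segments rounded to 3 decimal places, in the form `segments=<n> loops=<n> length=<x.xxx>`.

cell (0,1): code 0100 → (0.706,2.000)–(1.000,1.636)
cell (0,2): code 1100 → (0.321,3.000)–(0.706,2.000)
cell (0,3): code 1100 → (0.415,4.000)–(0.321,3.000)
cell (0,4): code 1000 → (1.000,4.708)–(0.415,4.000)
cell (1,1): code 0110 → (1.000,1.636)–(2.000,1.067)
cell (1,4): code 1001 → (2.000,4.957)–(1.000,4.708)
cell (2,1): code 0110 → (2.000,1.067)–(3.000,1.291)
cell (2,4): code 1001 → (3.000,4.426)–(2.000,4.957)
cell (3,1): code 0010 → (3.000,1.291)–(3.582,2.000)
cell (3,2): code 0011 → (3.582,2.000)–(3.698,3.000)
cell (3,3): code 0011 → (3.698,3.000)–(3.361,4.000)
cell (3,4): code 0001 → (3.361,4.000)–(3.000,4.426)
total: 12 segments, chained into 1 closed loop(s), length Σ = 11.337415

segments=12 loops=1 length=11.337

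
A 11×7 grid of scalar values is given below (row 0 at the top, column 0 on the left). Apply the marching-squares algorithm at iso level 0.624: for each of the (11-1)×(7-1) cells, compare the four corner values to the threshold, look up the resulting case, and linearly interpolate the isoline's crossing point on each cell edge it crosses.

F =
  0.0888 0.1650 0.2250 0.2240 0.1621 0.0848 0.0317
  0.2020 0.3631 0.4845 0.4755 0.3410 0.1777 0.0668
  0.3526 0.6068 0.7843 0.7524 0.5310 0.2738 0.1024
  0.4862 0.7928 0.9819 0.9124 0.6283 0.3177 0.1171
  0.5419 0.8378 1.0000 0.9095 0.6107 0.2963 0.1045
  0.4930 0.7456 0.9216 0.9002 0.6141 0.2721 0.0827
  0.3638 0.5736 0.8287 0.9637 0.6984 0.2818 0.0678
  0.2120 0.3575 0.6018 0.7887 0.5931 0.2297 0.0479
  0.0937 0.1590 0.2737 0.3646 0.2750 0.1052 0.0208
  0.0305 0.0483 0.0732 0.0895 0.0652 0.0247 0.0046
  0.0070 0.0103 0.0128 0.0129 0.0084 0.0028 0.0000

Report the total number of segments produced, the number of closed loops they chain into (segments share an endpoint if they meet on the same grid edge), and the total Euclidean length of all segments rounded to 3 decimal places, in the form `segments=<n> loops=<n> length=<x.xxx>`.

segments=22 loops=1 length=15.671

cell (1,1): code 0100 → (1.465,2.000)–(2.000,1.097)
cell (1,2): code 1100 → (1.536,3.000)–(1.465,2.000)
cell (1,3): code 1000 → (2.000,3.580)–(1.536,3.000)
cell (2,0): code 0100 → (2.092,1.000)–(3.000,0.449)
cell (2,1): code 1110 → (2.000,1.097)–(2.092,1.000)
cell (2,3): code 1101 → (2.956,4.000)–(2.000,3.580)
cell (2,4): code 1000 → (3.000,4.014)–(2.956,4.000)
cell (3,0): code 0110 → (3.000,0.449)–(4.000,0.277)
cell (3,3): code 1011 → (4.000,3.955)–(3.244,4.000)
cell (3,4): code 0001 → (3.244,4.000)–(3.000,4.014)
cell (4,0): code 0110 → (4.000,0.277)–(5.000,0.519)
cell (4,3): code 1001 → (5.000,3.965)–(4.000,3.955)
cell (5,0): code 0010 → (5.000,0.519)–(5.707,1.000)
cell (5,1): code 0111 → (5.707,1.000)–(6.000,1.198)
cell (5,3): code 1101 → (5.117,4.000)–(5.000,3.965)
cell (5,4): code 1000 → (6.000,4.179)–(5.117,4.000)
cell (6,1): code 0010 → (6.000,1.198)–(6.902,2.000)
cell (6,2): code 0111 → (6.902,2.000)–(7.000,2.119)
cell (6,3): code 1011 → (7.000,3.842)–(6.707,4.000)
cell (6,4): code 0001 → (6.707,4.000)–(6.000,4.179)
cell (7,2): code 0010 → (7.000,2.119)–(7.388,3.000)
cell (7,3): code 0001 → (7.388,3.000)–(7.000,3.842)
total: 22 segments, chained into 1 closed loop(s), length Σ = 15.670604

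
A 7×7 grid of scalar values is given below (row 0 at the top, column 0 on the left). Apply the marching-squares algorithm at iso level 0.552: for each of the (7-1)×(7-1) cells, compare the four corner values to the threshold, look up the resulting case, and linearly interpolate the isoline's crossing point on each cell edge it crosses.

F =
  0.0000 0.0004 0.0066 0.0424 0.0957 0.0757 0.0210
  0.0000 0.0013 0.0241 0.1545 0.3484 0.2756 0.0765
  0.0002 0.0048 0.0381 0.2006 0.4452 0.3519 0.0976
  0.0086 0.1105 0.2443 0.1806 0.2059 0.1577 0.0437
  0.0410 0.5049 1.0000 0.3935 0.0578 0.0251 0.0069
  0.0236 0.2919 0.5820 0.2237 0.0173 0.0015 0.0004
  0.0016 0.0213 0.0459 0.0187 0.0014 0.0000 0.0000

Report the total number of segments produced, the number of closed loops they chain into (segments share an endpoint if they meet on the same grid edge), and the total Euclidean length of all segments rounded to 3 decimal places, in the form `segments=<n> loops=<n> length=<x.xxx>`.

segments=6 loops=1 length=4.724

cell (3,1): code 0100 → (3.407,2.000)–(4.000,1.095)
cell (3,2): code 1000 → (4.000,2.739)–(3.407,2.000)
cell (4,1): code 0110 → (4.000,1.095)–(5.000,1.897)
cell (4,2): code 1001 → (5.000,2.084)–(4.000,2.739)
cell (5,1): code 0010 → (5.000,1.897)–(5.056,2.000)
cell (5,2): code 0001 → (5.056,2.000)–(5.000,2.084)
total: 6 segments, chained into 1 closed loop(s), length Σ = 4.724117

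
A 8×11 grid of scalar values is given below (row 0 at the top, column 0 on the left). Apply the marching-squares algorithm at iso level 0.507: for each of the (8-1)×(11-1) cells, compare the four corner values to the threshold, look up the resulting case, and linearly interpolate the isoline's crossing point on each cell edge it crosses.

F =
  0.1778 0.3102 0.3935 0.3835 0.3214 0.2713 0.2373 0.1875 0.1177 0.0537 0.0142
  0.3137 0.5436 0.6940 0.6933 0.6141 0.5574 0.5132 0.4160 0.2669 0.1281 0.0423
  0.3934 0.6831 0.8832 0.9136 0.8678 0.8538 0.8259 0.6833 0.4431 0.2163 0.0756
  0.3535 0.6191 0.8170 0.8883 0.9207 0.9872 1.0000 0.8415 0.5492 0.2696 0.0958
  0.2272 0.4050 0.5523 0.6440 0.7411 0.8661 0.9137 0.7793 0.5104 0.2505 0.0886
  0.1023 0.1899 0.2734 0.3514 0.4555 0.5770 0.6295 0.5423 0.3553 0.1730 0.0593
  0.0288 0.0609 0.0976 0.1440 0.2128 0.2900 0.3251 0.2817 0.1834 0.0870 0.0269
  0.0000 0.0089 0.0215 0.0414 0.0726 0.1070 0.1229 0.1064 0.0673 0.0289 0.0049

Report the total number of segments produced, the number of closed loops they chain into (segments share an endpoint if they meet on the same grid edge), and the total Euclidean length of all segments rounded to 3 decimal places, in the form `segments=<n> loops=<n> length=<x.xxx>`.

cell (0,0): code 0100 → (0.843,1.000)–(1.000,0.841)
cell (0,1): code 1100 → (0.378,2.000)–(0.843,1.000)
cell (0,2): code 1100 → (0.399,3.000)–(0.378,2.000)
cell (0,3): code 1100 → (0.634,4.000)–(0.399,3.000)
cell (0,4): code 1100 → (0.824,5.000)–(0.634,4.000)
cell (0,5): code 1100 → (0.978,6.000)–(0.824,5.000)
cell (0,6): code 1000 → (1.000,6.064)–(0.978,6.000)
cell (1,0): code 0110 → (1.000,0.841)–(2.000,0.392)
cell (1,6): code 1101 → (1.340,7.000)–(1.000,6.064)
cell (1,7): code 1000 → (2.000,7.734)–(1.340,7.000)
cell (2,0): code 0110 → (2.000,0.392)–(3.000,0.578)
cell (2,7): code 1101 → (2.602,8.000)–(2.000,7.734)
cell (2,8): code 1000 → (3.000,8.151)–(2.602,8.000)
cell (3,0): code 0010 → (3.000,0.578)–(3.524,1.000)
cell (3,1): code 0111 → (3.524,1.000)–(4.000,1.692)
cell (3,8): code 1001 → (4.000,8.013)–(3.000,8.151)
cell (4,1): code 0010 → (4.000,1.692)–(4.162,2.000)
cell (4,2): code 0011 → (4.162,2.000)–(4.468,3.000)
cell (4,3): code 0011 → (4.468,3.000)–(4.820,4.000)
cell (4,4): code 0111 → (4.820,4.000)–(5.000,4.424)
cell (4,7): code 1011 → (5.000,7.189)–(4.022,8.000)
cell (4,8): code 0001 → (4.022,8.000)–(4.000,8.013)
cell (5,4): code 0010 → (5.000,4.424)–(5.244,5.000)
cell (5,5): code 0011 → (5.244,5.000)–(5.402,6.000)
cell (5,6): code 0011 → (5.402,6.000)–(5.135,7.000)
cell (5,7): code 0001 → (5.135,7.000)–(5.000,7.189)
total: 26 segments, chained into 1 closed loop(s), length Σ = 20.269534

segments=26 loops=1 length=20.270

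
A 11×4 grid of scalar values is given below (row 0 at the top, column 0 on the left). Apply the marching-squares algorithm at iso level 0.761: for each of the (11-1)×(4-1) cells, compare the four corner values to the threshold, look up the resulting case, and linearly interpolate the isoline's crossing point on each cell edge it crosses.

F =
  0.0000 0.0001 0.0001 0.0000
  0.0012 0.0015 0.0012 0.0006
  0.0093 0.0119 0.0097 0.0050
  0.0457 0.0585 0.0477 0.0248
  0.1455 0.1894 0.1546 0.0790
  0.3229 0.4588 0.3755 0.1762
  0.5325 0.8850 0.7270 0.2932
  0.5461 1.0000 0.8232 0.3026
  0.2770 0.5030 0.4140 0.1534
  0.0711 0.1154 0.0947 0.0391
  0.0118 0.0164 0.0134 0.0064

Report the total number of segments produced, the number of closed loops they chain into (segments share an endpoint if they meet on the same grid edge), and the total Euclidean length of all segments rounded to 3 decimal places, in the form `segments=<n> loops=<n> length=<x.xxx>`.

cell (5,0): code 0100 → (5.709,1.000)–(6.000,0.648)
cell (5,1): code 1000 → (6.000,1.785)–(5.709,1.000)
cell (6,0): code 0110 → (6.000,0.648)–(7.000,0.473)
cell (6,1): code 1101 → (6.353,2.000)–(6.000,1.785)
cell (6,2): code 1000 → (7.000,2.119)–(6.353,2.000)
cell (7,0): code 0010 → (7.000,0.473)–(7.481,1.000)
cell (7,1): code 0011 → (7.481,1.000)–(7.152,2.000)
cell (7,2): code 0001 → (7.152,2.000)–(7.000,2.119)
total: 8 segments, chained into 1 closed loop(s), length Σ = 5.339091

segments=8 loops=1 length=5.339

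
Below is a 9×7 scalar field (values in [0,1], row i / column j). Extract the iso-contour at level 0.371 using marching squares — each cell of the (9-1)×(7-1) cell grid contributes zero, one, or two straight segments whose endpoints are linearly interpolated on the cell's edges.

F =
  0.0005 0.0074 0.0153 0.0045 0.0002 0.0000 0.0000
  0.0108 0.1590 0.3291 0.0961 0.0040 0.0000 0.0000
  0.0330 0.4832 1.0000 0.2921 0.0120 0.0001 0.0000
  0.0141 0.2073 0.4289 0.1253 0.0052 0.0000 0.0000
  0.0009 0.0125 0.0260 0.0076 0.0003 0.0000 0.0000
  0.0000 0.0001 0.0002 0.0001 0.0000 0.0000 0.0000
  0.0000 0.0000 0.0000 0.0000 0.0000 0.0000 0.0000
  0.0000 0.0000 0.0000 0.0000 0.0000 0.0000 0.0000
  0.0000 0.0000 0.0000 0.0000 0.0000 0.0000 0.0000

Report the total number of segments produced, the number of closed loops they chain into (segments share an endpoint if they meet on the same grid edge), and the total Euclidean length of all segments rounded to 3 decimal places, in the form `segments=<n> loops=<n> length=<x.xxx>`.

cell (1,0): code 0100 → (1.654,1.000)–(2.000,0.751)
cell (1,1): code 1100 → (1.062,2.000)–(1.654,1.000)
cell (1,2): code 1000 → (2.000,2.889)–(1.062,2.000)
cell (2,0): code 0010 → (2.000,0.751)–(2.407,1.000)
cell (2,1): code 0111 → (2.407,1.000)–(3.000,1.739)
cell (2,2): code 1001 → (3.000,2.191)–(2.000,2.889)
cell (3,1): code 0010 → (3.000,1.739)–(3.144,2.000)
cell (3,2): code 0001 → (3.144,2.000)–(3.000,2.191)
total: 8 segments, chained into 1 closed loop(s), length Σ = 6.060866

segments=8 loops=1 length=6.061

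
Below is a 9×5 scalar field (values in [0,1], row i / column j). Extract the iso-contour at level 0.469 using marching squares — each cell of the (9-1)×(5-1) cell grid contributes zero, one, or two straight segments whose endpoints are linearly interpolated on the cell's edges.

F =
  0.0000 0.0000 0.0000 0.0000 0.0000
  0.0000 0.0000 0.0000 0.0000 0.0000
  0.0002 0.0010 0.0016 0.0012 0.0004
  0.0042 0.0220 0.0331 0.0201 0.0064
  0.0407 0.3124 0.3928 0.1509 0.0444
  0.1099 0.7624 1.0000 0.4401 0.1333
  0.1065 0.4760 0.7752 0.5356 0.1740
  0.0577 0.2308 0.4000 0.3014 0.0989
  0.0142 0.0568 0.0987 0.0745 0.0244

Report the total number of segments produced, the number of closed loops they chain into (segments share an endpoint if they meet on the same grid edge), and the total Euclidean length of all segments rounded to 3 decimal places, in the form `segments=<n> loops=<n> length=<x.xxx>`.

cell (4,0): code 0100 → (4.348,1.000)–(5.000,0.550)
cell (4,1): code 1100 → (4.125,2.000)–(4.348,1.000)
cell (4,2): code 1000 → (5.000,2.948)–(4.125,2.000)
cell (5,0): code 0110 → (5.000,0.550)–(6.000,0.981)
cell (5,2): code 1101 → (5.303,3.000)–(5.000,2.948)
cell (5,3): code 1000 → (6.000,3.184)–(5.303,3.000)
cell (6,0): code 0010 → (6.000,0.981)–(6.029,1.000)
cell (6,1): code 0011 → (6.029,1.000)–(6.816,2.000)
cell (6,2): code 0011 → (6.816,2.000)–(6.284,3.000)
cell (6,3): code 0001 → (6.284,3.000)–(6.000,3.184)
total: 10 segments, chained into 1 closed loop(s), length Σ = 8.002136

segments=10 loops=1 length=8.002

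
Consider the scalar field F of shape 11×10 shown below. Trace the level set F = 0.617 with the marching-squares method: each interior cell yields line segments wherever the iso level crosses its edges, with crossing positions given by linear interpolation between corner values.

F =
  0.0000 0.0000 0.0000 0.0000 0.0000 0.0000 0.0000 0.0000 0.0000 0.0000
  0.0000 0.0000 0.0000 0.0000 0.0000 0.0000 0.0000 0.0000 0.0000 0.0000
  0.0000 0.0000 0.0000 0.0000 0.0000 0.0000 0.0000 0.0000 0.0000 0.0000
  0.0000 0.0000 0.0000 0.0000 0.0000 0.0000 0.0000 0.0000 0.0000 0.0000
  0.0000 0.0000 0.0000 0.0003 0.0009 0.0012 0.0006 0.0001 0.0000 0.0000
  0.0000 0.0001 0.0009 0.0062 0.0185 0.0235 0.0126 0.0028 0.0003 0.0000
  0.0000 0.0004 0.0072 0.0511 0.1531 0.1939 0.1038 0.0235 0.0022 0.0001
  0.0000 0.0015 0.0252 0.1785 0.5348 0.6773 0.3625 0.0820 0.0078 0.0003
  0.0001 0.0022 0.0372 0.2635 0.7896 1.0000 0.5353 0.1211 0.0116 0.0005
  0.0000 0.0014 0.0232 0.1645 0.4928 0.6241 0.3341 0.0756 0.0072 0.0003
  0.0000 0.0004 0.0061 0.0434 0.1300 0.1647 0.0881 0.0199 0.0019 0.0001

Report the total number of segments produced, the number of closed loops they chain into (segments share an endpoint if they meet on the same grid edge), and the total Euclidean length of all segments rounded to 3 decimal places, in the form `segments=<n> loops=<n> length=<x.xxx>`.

cell (6,4): code 0100 → (6.875,5.000)–(7.000,4.577)
cell (6,5): code 1000 → (7.000,5.192)–(6.875,5.000)
cell (7,3): code 0100 → (7.323,4.000)–(8.000,3.672)
cell (7,4): code 1110 → (7.000,4.577)–(7.323,4.000)
cell (7,5): code 1001 → (8.000,5.824)–(7.000,5.192)
cell (8,3): code 0010 → (8.000,3.672)–(8.582,4.000)
cell (8,4): code 0111 → (8.582,4.000)–(9.000,4.946)
cell (8,5): code 1001 → (9.000,5.024)–(8.000,5.824)
cell (9,4): code 0010 → (9.000,4.946)–(9.015,5.000)
cell (9,5): code 0001 → (9.015,5.000)–(9.000,5.024)
total: 10 segments, chained into 1 closed loop(s), length Σ = 6.334327

segments=10 loops=1 length=6.334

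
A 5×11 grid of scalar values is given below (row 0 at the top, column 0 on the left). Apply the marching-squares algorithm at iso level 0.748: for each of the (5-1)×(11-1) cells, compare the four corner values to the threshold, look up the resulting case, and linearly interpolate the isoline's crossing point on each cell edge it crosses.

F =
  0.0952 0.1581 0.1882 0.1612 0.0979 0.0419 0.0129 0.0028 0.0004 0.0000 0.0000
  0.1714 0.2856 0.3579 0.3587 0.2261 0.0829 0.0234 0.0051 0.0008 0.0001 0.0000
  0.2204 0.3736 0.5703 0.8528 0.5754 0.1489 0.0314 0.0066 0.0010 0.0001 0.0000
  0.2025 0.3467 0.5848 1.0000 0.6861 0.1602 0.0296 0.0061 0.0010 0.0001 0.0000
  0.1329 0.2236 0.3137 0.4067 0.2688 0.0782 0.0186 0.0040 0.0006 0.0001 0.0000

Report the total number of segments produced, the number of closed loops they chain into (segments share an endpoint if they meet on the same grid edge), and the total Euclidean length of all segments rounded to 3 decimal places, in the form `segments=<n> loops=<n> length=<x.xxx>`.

segments=6 loops=1 length=4.624

cell (1,2): code 0100 → (1.788,3.000)–(2.000,2.629)
cell (1,3): code 1000 → (2.000,3.378)–(1.788,3.000)
cell (2,2): code 0110 → (2.000,2.629)–(3.000,2.393)
cell (2,3): code 1001 → (3.000,3.803)–(2.000,3.378)
cell (3,2): code 0010 → (3.000,2.393)–(3.425,3.000)
cell (3,3): code 0001 → (3.425,3.000)–(3.000,3.803)
total: 6 segments, chained into 1 closed loop(s), length Σ = 4.623657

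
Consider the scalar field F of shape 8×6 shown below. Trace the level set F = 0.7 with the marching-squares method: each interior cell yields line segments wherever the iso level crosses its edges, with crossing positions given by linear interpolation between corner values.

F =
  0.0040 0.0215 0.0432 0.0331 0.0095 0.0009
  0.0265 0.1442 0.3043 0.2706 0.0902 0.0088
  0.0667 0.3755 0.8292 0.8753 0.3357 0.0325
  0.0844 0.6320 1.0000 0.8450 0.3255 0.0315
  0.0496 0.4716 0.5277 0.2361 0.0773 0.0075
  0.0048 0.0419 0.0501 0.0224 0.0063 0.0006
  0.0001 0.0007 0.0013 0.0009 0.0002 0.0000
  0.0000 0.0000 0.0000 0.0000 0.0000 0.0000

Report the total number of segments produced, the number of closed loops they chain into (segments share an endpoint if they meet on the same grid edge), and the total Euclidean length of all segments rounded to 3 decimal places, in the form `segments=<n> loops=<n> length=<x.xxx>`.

cell (1,1): code 0100 → (1.754,2.000)–(2.000,1.715)
cell (1,2): code 1100 → (1.710,3.000)–(1.754,2.000)
cell (1,3): code 1000 → (2.000,3.325)–(1.710,3.000)
cell (2,1): code 0110 → (2.000,1.715)–(3.000,1.185)
cell (2,3): code 1001 → (3.000,3.279)–(2.000,3.325)
cell (3,1): code 0010 → (3.000,1.185)–(3.635,2.000)
cell (3,2): code 0011 → (3.635,2.000)–(3.238,3.000)
cell (3,3): code 0001 → (3.238,3.000)–(3.000,3.279)
total: 8 segments, chained into 1 closed loop(s), length Σ = 6.422095

segments=8 loops=1 length=6.422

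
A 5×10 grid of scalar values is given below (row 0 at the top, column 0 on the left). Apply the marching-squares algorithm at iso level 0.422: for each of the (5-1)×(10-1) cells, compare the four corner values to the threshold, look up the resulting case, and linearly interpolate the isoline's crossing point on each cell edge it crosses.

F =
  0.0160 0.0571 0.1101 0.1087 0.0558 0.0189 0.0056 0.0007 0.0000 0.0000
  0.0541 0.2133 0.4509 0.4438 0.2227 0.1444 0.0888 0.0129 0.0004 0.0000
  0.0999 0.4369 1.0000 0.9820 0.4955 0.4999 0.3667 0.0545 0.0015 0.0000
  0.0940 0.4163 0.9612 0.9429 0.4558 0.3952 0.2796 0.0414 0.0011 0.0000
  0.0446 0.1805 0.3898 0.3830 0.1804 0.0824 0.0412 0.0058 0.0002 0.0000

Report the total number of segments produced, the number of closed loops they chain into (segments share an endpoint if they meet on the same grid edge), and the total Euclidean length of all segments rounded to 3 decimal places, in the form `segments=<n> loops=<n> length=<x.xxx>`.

segments=16 loops=1 length=12.097

cell (0,1): code 0100 → (0.915,2.000)–(1.000,1.878)
cell (0,2): code 1100 → (0.935,3.000)–(0.915,2.000)
cell (0,3): code 1000 → (1.000,3.099)–(0.935,3.000)
cell (1,0): code 0100 → (1.933,1.000)–(2.000,0.956)
cell (1,1): code 1110 → (1.000,1.878)–(1.933,1.000)
cell (1,3): code 1101 → (1.731,4.000)–(1.000,3.099)
cell (1,4): code 1100 → (1.781,5.000)–(1.731,4.000)
cell (1,5): code 1000 → (2.000,5.585)–(1.781,5.000)
cell (2,0): code 0010 → (2.000,0.956)–(2.723,1.000)
cell (2,1): code 0111 → (2.723,1.000)–(3.000,1.010)
cell (2,4): code 1011 → (3.000,4.558)–(2.744,5.000)
cell (2,5): code 0001 → (2.744,5.000)–(2.000,5.585)
cell (3,1): code 0010 → (3.000,1.010)–(3.944,2.000)
cell (3,2): code 0011 → (3.944,2.000)–(3.930,3.000)
cell (3,3): code 0011 → (3.930,3.000)–(3.123,4.000)
cell (3,4): code 0001 → (3.123,4.000)–(3.000,4.558)
total: 16 segments, chained into 1 closed loop(s), length Σ = 12.097165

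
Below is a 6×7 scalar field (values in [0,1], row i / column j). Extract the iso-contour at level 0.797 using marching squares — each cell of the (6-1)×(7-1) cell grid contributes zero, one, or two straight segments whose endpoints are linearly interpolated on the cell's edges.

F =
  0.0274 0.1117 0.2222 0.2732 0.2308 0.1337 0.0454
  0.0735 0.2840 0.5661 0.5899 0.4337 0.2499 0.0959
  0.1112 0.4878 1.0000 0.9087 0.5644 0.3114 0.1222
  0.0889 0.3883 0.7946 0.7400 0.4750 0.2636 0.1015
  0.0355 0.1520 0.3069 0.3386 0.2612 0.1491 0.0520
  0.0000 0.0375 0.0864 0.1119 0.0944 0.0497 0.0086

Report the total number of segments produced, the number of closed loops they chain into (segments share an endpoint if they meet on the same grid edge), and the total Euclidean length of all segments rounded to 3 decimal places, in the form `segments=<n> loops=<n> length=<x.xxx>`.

cell (1,1): code 0100 → (1.532,2.000)–(2.000,1.604)
cell (1,2): code 1100 → (1.650,3.000)–(1.532,2.000)
cell (1,3): code 1000 → (2.000,3.324)–(1.650,3.000)
cell (2,1): code 0010 → (2.000,1.604)–(2.988,2.000)
cell (2,2): code 0011 → (2.988,2.000)–(2.662,3.000)
cell (2,3): code 0001 → (2.662,3.000)–(2.000,3.324)
total: 6 segments, chained into 1 closed loop(s), length Σ = 4.951553

segments=6 loops=1 length=4.952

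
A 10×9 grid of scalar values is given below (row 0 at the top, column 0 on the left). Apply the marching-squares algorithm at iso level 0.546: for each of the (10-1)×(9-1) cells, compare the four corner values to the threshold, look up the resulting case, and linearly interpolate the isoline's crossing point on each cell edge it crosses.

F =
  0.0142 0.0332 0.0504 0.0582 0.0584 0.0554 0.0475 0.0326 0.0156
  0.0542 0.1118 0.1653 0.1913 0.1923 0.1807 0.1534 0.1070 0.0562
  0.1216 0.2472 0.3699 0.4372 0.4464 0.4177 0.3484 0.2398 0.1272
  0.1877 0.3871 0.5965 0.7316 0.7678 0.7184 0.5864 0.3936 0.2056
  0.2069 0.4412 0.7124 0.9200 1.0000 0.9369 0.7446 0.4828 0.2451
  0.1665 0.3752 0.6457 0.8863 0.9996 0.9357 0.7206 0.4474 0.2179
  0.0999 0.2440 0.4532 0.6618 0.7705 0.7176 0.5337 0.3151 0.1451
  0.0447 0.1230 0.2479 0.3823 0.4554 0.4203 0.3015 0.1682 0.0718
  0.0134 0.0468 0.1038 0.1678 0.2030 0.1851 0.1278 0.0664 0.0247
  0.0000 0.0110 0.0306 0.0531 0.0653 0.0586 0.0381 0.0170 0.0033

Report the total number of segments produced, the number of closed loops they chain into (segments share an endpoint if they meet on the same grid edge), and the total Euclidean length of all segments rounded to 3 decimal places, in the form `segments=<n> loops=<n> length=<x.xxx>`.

segments=18 loops=1 length=15.369

cell (2,1): code 0100 → (2.777,2.000)–(3.000,1.759)
cell (2,2): code 1100 → (2.370,3.000)–(2.777,2.000)
cell (2,3): code 1100 → (2.310,4.000)–(2.370,3.000)
cell (2,4): code 1100 → (2.427,5.000)–(2.310,4.000)
cell (2,5): code 1100 → (2.830,6.000)–(2.427,5.000)
cell (2,6): code 1000 → (3.000,6.210)–(2.830,6.000)
cell (3,1): code 0110 → (3.000,1.759)–(4.000,1.386)
cell (3,6): code 1001 → (4.000,6.759)–(3.000,6.210)
cell (4,1): code 0110 → (4.000,1.386)–(5.000,1.631)
cell (4,6): code 1001 → (5.000,6.639)–(4.000,6.759)
cell (5,1): code 0010 → (5.000,1.631)–(5.518,2.000)
cell (5,2): code 0111 → (5.518,2.000)–(6.000,2.445)
cell (5,5): code 1011 → (6.000,5.933)–(5.934,6.000)
cell (5,6): code 0001 → (5.934,6.000)–(5.000,6.639)
cell (6,2): code 0010 → (6.000,2.445)–(6.414,3.000)
cell (6,3): code 0011 → (6.414,3.000)–(6.712,4.000)
cell (6,4): code 0011 → (6.712,4.000)–(6.577,5.000)
cell (6,5): code 0001 → (6.577,5.000)–(6.000,5.933)
total: 18 segments, chained into 1 closed loop(s), length Σ = 15.369330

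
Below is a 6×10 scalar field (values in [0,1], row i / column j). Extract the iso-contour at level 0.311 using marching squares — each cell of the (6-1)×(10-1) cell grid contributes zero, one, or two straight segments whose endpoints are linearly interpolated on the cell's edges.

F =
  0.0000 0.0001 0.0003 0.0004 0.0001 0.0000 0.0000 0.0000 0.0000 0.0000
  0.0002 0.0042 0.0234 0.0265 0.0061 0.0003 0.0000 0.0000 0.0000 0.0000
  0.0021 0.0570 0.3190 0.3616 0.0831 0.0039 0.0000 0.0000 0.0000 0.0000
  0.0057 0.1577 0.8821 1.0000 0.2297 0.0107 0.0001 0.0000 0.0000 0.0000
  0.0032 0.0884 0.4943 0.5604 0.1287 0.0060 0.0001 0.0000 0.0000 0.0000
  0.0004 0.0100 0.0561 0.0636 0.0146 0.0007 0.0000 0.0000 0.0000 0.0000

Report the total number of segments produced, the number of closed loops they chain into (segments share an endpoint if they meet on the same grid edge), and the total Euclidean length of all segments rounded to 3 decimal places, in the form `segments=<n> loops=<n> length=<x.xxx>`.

cell (1,1): code 0100 → (1.973,2.000)–(2.000,1.969)
cell (1,2): code 1100 → (1.849,3.000)–(1.973,2.000)
cell (1,3): code 1000 → (2.000,3.182)–(1.849,3.000)
cell (2,1): code 0110 → (2.000,1.969)–(3.000,1.212)
cell (2,3): code 1001 → (3.000,3.894)–(2.000,3.182)
cell (3,1): code 0110 → (3.000,1.212)–(4.000,1.548)
cell (3,3): code 1001 → (4.000,3.578)–(3.000,3.894)
cell (4,1): code 0010 → (4.000,1.548)–(4.418,2.000)
cell (4,2): code 0011 → (4.418,2.000)–(4.502,3.000)
cell (4,3): code 0001 → (4.502,3.000)–(4.000,3.578)
total: 10 segments, chained into 1 closed loop(s), length Σ = 8.256006

segments=10 loops=1 length=8.256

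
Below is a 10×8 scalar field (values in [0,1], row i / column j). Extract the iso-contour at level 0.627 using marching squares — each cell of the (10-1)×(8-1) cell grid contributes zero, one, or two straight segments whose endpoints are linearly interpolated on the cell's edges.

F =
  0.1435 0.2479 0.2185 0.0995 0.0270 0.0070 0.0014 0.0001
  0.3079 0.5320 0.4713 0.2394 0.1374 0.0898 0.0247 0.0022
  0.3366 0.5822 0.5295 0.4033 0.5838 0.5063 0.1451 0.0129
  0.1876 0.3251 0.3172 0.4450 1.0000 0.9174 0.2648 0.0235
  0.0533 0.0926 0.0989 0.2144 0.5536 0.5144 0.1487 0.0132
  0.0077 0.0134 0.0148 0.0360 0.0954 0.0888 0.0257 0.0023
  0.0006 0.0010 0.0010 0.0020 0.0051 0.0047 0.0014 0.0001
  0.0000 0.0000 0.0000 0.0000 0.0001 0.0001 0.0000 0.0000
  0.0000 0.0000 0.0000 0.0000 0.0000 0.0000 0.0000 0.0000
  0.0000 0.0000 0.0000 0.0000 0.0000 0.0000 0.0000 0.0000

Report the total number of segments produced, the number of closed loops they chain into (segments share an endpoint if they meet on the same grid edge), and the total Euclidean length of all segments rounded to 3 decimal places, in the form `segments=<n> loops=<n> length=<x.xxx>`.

segments=6 loops=1 length=5.899

cell (2,3): code 0100 → (2.104,4.000)–(3.000,3.328)
cell (2,4): code 1100 → (2.294,5.000)–(2.104,4.000)
cell (2,5): code 1000 → (3.000,5.445)–(2.294,5.000)
cell (3,3): code 0010 → (3.000,3.328)–(3.836,4.000)
cell (3,4): code 0011 → (3.836,4.000)–(3.721,5.000)
cell (3,5): code 0001 → (3.721,5.000)–(3.000,5.445)
total: 6 segments, chained into 1 closed loop(s), length Σ = 5.898758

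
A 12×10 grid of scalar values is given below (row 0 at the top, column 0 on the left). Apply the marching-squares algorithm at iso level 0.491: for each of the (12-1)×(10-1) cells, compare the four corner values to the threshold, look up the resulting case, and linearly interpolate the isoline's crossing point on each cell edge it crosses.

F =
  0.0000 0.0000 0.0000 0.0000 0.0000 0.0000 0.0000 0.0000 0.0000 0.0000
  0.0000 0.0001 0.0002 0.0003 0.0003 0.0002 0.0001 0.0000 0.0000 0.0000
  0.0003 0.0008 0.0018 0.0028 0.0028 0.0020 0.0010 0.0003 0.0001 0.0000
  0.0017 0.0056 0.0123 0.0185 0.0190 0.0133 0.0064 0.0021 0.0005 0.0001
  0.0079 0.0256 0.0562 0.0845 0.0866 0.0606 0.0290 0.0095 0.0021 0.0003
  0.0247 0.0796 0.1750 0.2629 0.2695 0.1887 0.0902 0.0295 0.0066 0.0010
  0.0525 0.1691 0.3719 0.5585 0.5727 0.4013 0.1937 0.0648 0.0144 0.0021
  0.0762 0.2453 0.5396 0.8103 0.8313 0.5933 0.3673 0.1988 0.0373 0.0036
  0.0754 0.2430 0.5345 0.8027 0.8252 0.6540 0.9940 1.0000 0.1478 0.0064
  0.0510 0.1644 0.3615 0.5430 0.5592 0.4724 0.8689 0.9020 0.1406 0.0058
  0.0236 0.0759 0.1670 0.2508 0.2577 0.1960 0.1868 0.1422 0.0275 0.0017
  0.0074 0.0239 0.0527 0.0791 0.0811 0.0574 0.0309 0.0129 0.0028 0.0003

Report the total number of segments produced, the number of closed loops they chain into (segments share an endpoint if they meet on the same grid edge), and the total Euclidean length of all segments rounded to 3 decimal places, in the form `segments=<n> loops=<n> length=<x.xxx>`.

cell (5,2): code 0100 → (5.772,3.000)–(6.000,2.638)
cell (5,3): code 1100 → (5.731,4.000)–(5.772,3.000)
cell (5,4): code 1000 → (6.000,4.477)–(5.731,4.000)
cell (6,1): code 0100 → (6.710,2.000)–(7.000,1.835)
cell (6,2): code 1110 → (6.000,2.638)–(6.710,2.000)
cell (6,4): code 1101 → (6.467,5.000)–(6.000,4.477)
cell (6,5): code 1000 → (7.000,5.453)–(6.467,5.000)
cell (7,1): code 0110 → (7.000,1.835)–(8.000,1.851)
cell (7,5): code 1101 → (7.197,6.000)–(7.000,5.453)
cell (7,6): code 1100 → (7.365,7.000)–(7.197,6.000)
cell (7,7): code 1000 → (8.000,7.597)–(7.365,7.000)
cell (8,1): code 0010 → (8.000,1.851)–(8.251,2.000)
cell (8,2): code 0111 → (8.251,2.000)–(9.000,2.713)
cell (8,4): code 1011 → (9.000,4.786)–(8.898,5.000)
cell (8,5): code 0111 → (8.898,5.000)–(9.000,5.047)
cell (8,7): code 1001 → (9.000,7.540)–(8.000,7.597)
cell (9,2): code 0010 → (9.000,2.713)–(9.178,3.000)
cell (9,3): code 0011 → (9.178,3.000)–(9.226,4.000)
cell (9,4): code 0001 → (9.226,4.000)–(9.000,4.786)
cell (9,5): code 0010 → (9.000,5.047)–(9.554,6.000)
cell (9,6): code 0011 → (9.554,6.000)–(9.541,7.000)
cell (9,7): code 0001 → (9.541,7.000)–(9.000,7.540)
total: 22 segments, chained into 1 closed loop(s), length Σ = 15.834191

segments=22 loops=1 length=15.834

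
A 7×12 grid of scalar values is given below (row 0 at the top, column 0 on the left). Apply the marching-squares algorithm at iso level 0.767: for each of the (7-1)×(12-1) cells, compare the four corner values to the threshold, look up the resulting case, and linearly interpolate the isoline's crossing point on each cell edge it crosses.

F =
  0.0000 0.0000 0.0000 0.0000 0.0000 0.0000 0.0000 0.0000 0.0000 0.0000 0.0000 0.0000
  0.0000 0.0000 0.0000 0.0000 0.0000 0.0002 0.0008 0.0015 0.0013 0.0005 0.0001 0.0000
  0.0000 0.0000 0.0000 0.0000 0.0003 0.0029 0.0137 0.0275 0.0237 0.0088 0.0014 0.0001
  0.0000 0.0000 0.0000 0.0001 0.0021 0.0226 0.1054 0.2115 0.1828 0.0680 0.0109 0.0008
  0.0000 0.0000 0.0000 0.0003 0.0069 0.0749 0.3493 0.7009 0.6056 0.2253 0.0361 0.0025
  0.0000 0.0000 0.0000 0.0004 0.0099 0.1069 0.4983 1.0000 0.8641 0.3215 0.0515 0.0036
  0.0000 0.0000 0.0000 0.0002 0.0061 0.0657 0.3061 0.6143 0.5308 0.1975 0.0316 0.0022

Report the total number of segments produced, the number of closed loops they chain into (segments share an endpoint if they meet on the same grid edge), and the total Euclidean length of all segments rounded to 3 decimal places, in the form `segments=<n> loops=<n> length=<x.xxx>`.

segments=6 loops=1 length=4.553

cell (4,6): code 0100 → (4.221,7.000)–(5.000,6.536)
cell (4,7): code 1100 → (4.624,8.000)–(4.221,7.000)
cell (4,8): code 1000 → (5.000,8.179)–(4.624,8.000)
cell (5,6): code 0010 → (5.000,6.536)–(5.604,7.000)
cell (5,7): code 0011 → (5.604,7.000)–(5.291,8.000)
cell (5,8): code 0001 → (5.291,8.000)–(5.000,8.179)
total: 6 segments, chained into 1 closed loop(s), length Σ = 4.552962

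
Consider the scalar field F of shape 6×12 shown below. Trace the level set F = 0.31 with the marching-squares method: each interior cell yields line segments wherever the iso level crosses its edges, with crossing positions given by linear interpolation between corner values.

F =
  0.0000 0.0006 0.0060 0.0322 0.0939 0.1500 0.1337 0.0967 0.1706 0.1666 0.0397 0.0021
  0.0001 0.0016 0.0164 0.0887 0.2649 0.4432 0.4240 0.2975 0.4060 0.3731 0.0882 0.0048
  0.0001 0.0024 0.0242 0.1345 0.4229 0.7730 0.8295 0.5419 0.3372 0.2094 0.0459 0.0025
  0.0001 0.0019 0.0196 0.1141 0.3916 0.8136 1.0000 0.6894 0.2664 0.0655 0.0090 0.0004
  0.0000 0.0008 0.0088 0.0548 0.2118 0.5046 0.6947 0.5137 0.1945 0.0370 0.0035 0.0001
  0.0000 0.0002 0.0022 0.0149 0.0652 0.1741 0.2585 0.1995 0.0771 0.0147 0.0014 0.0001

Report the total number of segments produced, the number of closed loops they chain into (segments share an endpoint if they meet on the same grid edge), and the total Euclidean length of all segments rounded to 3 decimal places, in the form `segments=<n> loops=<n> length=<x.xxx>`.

cell (0,4): code 0100 → (0.546,5.000)–(1.000,4.253)
cell (0,5): code 1100 → (0.607,6.000)–(0.546,5.000)
cell (0,6): code 1000 → (1.000,6.901)–(0.607,6.000)
cell (0,7): code 0100 → (0.592,8.000)–(1.000,7.115)
cell (0,8): code 1100 → (0.694,9.000)–(0.592,8.000)
cell (0,9): code 1000 → (1.000,9.221)–(0.694,9.000)
cell (1,3): code 0100 → (1.285,4.000)–(2.000,3.609)
cell (1,4): code 1110 → (1.000,4.253)–(1.285,4.000)
cell (1,6): code 1101 → (1.051,7.000)–(1.000,6.901)
cell (1,7): code 1110 → (1.000,7.115)–(1.051,7.000)
cell (1,8): code 1011 → (2.000,8.213)–(1.385,9.000)
cell (1,9): code 0001 → (1.385,9.000)–(1.000,9.221)
cell (2,3): code 0110 → (2.000,3.609)–(3.000,3.706)
cell (2,7): code 1011 → (3.000,7.897)–(2.384,8.000)
cell (2,8): code 0001 → (2.384,8.000)–(2.000,8.213)
cell (3,3): code 0010 → (3.000,3.706)–(3.454,4.000)
cell (3,4): code 0111 → (3.454,4.000)–(4.000,4.335)
cell (3,7): code 1001 → (4.000,7.638)–(3.000,7.897)
cell (4,4): code 0010 → (4.000,4.335)–(4.589,5.000)
cell (4,5): code 0011 → (4.589,5.000)–(4.882,6.000)
cell (4,6): code 0011 → (4.882,6.000)–(4.648,7.000)
cell (4,7): code 0001 → (4.648,7.000)–(4.000,7.638)
total: 22 segments, chained into 1 closed loop(s), length Σ = 16.242380

segments=22 loops=1 length=16.242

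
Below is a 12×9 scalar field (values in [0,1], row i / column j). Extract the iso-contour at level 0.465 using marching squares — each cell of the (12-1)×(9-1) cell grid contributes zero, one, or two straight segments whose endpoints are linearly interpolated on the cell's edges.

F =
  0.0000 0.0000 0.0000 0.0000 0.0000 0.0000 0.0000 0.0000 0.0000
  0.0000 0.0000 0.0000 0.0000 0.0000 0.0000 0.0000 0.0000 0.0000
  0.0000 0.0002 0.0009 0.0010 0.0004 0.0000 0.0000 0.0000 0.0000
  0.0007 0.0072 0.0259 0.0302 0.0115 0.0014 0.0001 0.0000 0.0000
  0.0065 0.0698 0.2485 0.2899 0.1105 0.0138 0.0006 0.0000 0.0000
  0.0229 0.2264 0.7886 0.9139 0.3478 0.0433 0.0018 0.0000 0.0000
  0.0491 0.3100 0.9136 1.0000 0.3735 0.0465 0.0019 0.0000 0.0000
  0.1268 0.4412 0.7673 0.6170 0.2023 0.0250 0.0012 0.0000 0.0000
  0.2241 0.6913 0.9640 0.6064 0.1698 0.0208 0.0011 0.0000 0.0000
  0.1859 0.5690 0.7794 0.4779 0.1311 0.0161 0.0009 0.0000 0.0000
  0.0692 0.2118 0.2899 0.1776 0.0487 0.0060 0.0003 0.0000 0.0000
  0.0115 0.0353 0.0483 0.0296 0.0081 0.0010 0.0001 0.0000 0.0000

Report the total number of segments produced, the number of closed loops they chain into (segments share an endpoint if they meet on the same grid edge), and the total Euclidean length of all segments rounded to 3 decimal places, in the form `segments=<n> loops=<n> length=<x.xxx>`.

cell (4,1): code 0100 → (4.401,2.000)–(5.000,1.424)
cell (4,2): code 1100 → (4.281,3.000)–(4.401,2.000)
cell (4,3): code 1000 → (5.000,3.793)–(4.281,3.000)
cell (5,1): code 0110 → (5.000,1.424)–(6.000,1.257)
cell (5,3): code 1001 → (6.000,3.854)–(5.000,3.793)
cell (6,1): code 0110 → (6.000,1.257)–(7.000,1.073)
cell (6,3): code 1001 → (7.000,3.367)–(6.000,3.854)
cell (7,0): code 0100 → (7.095,1.000)–(8.000,0.516)
cell (7,1): code 1110 → (7.000,1.073)–(7.095,1.000)
cell (7,3): code 1001 → (8.000,3.324)–(7.000,3.367)
cell (8,0): code 0110 → (8.000,0.516)–(9.000,0.729)
cell (8,3): code 1001 → (9.000,3.037)–(8.000,3.324)
cell (9,0): code 0010 → (9.000,0.729)–(9.291,1.000)
cell (9,1): code 0011 → (9.291,1.000)–(9.642,2.000)
cell (9,2): code 0011 → (9.642,2.000)–(9.043,3.000)
cell (9,3): code 0001 → (9.043,3.000)–(9.000,3.037)
total: 16 segments, chained into 1 closed loop(s), length Σ = 13.944191

segments=16 loops=1 length=13.944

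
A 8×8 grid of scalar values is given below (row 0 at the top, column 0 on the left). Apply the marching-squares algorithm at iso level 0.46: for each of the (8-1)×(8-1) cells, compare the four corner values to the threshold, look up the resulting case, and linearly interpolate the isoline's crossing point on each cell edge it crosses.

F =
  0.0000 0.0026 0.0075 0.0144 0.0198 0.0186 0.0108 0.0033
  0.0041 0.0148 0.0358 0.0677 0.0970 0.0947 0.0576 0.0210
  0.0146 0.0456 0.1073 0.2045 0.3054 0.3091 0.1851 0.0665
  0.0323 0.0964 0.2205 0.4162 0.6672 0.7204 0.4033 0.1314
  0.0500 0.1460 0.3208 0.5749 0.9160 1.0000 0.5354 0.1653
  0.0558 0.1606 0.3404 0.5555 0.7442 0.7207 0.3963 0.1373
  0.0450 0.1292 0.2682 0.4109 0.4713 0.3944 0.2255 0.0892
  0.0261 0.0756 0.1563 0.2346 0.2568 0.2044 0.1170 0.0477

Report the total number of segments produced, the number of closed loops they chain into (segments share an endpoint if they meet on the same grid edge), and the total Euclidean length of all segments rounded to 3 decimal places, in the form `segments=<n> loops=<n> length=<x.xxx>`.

segments=16 loops=1 length=11.409

cell (2,3): code 0100 → (2.427,4.000)–(3.000,3.175)
cell (2,4): code 1100 → (2.367,5.000)–(2.427,4.000)
cell (2,5): code 1000 → (3.000,5.821)–(2.367,5.000)
cell (3,2): code 0100 → (3.276,3.000)–(4.000,2.548)
cell (3,3): code 1110 → (3.000,3.175)–(3.276,3.000)
cell (3,5): code 1101 → (3.429,6.000)–(3.000,5.821)
cell (3,6): code 1000 → (4.000,6.204)–(3.429,6.000)
cell (4,2): code 0110 → (4.000,2.548)–(5.000,2.556)
cell (4,5): code 1011 → (5.000,5.804)–(4.542,6.000)
cell (4,6): code 0001 → (4.542,6.000)–(4.000,6.204)
cell (5,2): code 0010 → (5.000,2.556)–(5.660,3.000)
cell (5,3): code 0111 → (5.660,3.000)–(6.000,3.813)
cell (5,4): code 1011 → (6.000,4.147)–(5.799,5.000)
cell (5,5): code 0001 → (5.799,5.000)–(5.000,5.804)
cell (6,3): code 0010 → (6.000,3.813)–(6.053,4.000)
cell (6,4): code 0001 → (6.053,4.000)–(6.000,4.147)
total: 16 segments, chained into 1 closed loop(s), length Σ = 11.408871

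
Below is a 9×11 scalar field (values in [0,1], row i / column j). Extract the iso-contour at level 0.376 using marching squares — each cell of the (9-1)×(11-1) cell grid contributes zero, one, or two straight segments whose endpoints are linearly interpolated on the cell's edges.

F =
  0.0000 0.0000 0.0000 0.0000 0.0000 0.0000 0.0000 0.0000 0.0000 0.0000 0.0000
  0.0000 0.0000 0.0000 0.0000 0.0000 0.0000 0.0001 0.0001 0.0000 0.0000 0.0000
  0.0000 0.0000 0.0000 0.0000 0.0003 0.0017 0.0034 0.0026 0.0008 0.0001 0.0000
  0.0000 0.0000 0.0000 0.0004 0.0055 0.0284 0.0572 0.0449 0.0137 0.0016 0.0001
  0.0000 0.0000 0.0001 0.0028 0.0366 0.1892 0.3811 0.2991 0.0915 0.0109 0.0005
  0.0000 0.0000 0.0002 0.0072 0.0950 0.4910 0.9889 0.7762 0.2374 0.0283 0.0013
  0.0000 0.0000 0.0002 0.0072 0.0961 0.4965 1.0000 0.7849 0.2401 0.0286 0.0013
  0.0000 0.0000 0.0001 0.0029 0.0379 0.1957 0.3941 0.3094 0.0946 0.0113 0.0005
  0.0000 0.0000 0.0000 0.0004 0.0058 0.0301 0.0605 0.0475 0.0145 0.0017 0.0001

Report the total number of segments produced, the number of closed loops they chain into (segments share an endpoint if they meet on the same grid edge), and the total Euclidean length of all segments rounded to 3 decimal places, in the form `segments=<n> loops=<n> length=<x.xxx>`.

cell (3,5): code 0100 → (3.984,6.000)–(4.000,5.973)
cell (3,6): code 1000 → (4.000,6.062)–(3.984,6.000)
cell (4,4): code 0100 → (4.619,5.000)–(5.000,4.710)
cell (4,5): code 1110 → (4.000,5.973)–(4.619,5.000)
cell (4,6): code 1101 → (4.161,7.000)–(4.000,6.062)
cell (4,7): code 1000 → (5.000,7.743)–(4.161,7.000)
cell (5,4): code 0110 → (5.000,4.710)–(6.000,4.699)
cell (5,7): code 1001 → (6.000,7.751)–(5.000,7.743)
cell (6,4): code 0010 → (6.000,4.699)–(6.401,5.000)
cell (6,5): code 0111 → (6.401,5.000)–(7.000,5.909)
cell (6,6): code 1011 → (7.000,6.214)–(6.860,7.000)
cell (6,7): code 0001 → (6.860,7.000)–(6.000,7.751)
cell (7,5): code 0010 → (7.000,5.909)–(7.054,6.000)
cell (7,6): code 0001 → (7.054,6.000)–(7.000,6.214)
total: 14 segments, chained into 1 closed loop(s), length Σ = 9.656135

segments=14 loops=1 length=9.656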